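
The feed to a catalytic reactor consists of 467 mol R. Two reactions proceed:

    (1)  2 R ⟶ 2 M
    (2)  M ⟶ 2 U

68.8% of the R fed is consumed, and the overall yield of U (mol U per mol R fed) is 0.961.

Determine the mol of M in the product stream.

Conversion of R: R consumed = 2ξ₁ = 0.688 × 467 → ξ₁ = 160.6 mol.
Yield of U: 2ξ₂ / 467 = 0.961 → ξ₂ = 224.4 mol.
Outlet amounts (n = n₀ + Σ ν·ξ):
  R: 467 − 2(160.6) = 145.7
  M: 0 + 2(160.6) − 1(224.4) = 96.9
  U: 0 + 2(224.4) = 448.8

96.9 mol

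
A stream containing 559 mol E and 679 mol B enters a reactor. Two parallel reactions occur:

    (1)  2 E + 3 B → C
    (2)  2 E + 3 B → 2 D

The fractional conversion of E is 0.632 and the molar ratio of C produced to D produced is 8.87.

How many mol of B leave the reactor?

Conversion of E: E consumed = 0.632 × 559 = 353.3 mol = 2ξ₁ + 2ξ₂.
Selectivity: 1ξ₁ / (2ξ₂) = 8.87 → ξ₁ = 17.74 ξ₂.
Substitute: (2·17.74 + 2) ξ₂ = 353.3 → ξ₂ = 9.426 mol, ξ₁ = 167.2 mol.
Outlet amounts (n = n₀ + Σ ν·ξ):
  E: 559 − 2(167.2) − 2(9.426) = 205.7
  B: 679 − 3(167.2) − 3(9.426) = 149.1
  C: 0 + 1(167.2) = 167.2
  D: 0 + 2(9.426) = 18.85

149 mol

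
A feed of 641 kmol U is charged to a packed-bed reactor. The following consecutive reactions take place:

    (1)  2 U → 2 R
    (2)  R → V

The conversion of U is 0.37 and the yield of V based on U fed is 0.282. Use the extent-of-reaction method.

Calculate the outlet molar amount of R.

56.4 kmol

Conversion of U: U consumed = 2ξ₁ = 0.37 × 641 → ξ₁ = 118.6 kmol.
Yield of V: 1ξ₂ / 641 = 0.282 → ξ₂ = 180.8 kmol.
Outlet amounts (n = n₀ + Σ ν·ξ):
  U: 641 − 2(118.6) = 403.8
  R: 0 + 2(118.6) − 1(180.8) = 56.41
  V: 0 + 1(180.8) = 180.8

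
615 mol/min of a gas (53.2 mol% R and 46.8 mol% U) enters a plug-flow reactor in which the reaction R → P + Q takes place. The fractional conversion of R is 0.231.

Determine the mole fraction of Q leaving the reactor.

R reacted = 0.231 × 327.2 = 75.58 mol/min; ν_R = −1, so ξ = 75.58/1 = 75.58 mol/min.
Outlet amounts (n = n₀ + ν ξ):
  R: 327.2 − 1(75.58) = 251.6
  P: 0 + 1(75.58) = 75.58
  Q: 0 + 1(75.58) = 75.58
  U: 287.8 (inert)
Total out = 690.6 mol/min; y_Q = 75.58 / 690.6 = 0.1094.

0.109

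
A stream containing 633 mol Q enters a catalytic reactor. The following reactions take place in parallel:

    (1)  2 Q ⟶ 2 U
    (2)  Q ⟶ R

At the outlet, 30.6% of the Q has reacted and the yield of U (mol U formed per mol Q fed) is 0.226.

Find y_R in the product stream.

Yield of U: 2ξ₁ / 633 = 0.226 → ξ₁ = 71.53 mol.
Conversion of Q: 2ξ₁ + 1ξ₂ = 0.306 × 633 = 193.7 → ξ₂ = 50.64 mol.
Outlet amounts (n = n₀ + Σ ν·ξ):
  Q: 633 − 2(71.53) − 1(50.64) = 439.3
  U: 0 + 2(71.53) = 143.1
  R: 0 + 1(50.64) = 50.64
Total out = 633 mol; y_R = 50.64 / 633 = 0.08.

0.08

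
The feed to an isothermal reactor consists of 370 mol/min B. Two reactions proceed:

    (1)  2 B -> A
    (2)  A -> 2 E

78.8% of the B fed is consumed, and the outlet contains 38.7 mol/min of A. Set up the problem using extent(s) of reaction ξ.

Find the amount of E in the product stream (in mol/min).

214 mol/min

Conversion of B: B consumed = 2ξ₁ = 0.788 × 370 → ξ₁ = 145.8 mol/min.
A balance: n_A = 0 + 1ξ₁ − 1ξ₂ = 38.7 → ξ₂ = (1·145.8 − 38.7)/1 = 107.1 mol/min.
Outlet amounts (n = n₀ + Σ ν·ξ):
  B: 370 − 2(145.8) = 78.44
  A: 0 + 1(145.8) − 1(107.1) = 38.7
  E: 0 + 2(107.1) = 214.2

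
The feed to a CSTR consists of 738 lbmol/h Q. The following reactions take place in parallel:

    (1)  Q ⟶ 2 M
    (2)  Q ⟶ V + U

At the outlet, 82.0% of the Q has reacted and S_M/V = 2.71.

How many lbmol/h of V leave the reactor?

257 lbmol/h

Conversion of Q: Q consumed = 0.82 × 738 = 605.2 lbmol/h = 1ξ₁ + 1ξ₂.
Selectivity: 2ξ₁ / (1ξ₂) = 2.71 → ξ₁ = 1.355 ξ₂.
Substitute: (1·1.355 + 1) ξ₂ = 605.2 → ξ₂ = 257 lbmol/h, ξ₁ = 348.2 lbmol/h.
Outlet amounts (n = n₀ + Σ ν·ξ):
  Q: 738 − 1(348.2) − 1(257) = 132.8
  M: 0 + 2(348.2) = 696.4
  V: 0 + 1(257) = 257
  U: 0 + 1(257) = 257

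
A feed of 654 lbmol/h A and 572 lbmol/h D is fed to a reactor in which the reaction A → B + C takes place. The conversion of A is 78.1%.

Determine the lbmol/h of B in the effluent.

A reacted = 0.781 × 654 = 510.8 lbmol/h; ν_A = −1, so ξ = 510.8/1 = 510.8 lbmol/h.
Outlet amounts (n = n₀ + ν ξ):
  A: 654 − 1(510.8) = 143.2
  B: 0 + 1(510.8) = 510.8
  C: 0 + 1(510.8) = 510.8
  D: 572 (inert)

511 lbmol/h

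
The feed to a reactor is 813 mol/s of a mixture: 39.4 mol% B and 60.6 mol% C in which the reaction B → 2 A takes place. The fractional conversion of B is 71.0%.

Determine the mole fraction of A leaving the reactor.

B reacted = 0.71 × 320.3 = 227.4 mol/s; ν_B = −1, so ξ = 227.4/1 = 227.4 mol/s.
Outlet amounts (n = n₀ + ν ξ):
  B: 320.3 − 1(227.4) = 92.89
  A: 0 + 2(227.4) = 454.9
  C: 492.7 (inert)
Total out = 1040 mol/s; y_A = 454.9 / 1040 = 0.4372.

0.437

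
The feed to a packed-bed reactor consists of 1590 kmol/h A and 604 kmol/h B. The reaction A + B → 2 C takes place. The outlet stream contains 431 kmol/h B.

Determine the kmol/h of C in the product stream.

For B: n = n₀ − 1ξ → 431 = 604 − 1ξ, giving ξ = 173 kmol/h.
Outlet amounts (n = n₀ + ν ξ):
  A: 1590 − 1(173) = 1417
  B: 604 − 1(173) = 431
  C: 0 + 2(173) = 346

346 kmol/h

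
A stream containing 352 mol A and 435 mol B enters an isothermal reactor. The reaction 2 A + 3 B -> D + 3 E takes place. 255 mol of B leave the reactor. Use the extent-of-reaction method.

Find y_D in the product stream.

0.0825

For B: n = n₀ − 3ξ → 255 = 435 − 3ξ, giving ξ = 60 mol.
Outlet amounts (n = n₀ + ν ξ):
  A: 352 − 2(60) = 232
  B: 435 − 3(60) = 255
  D: 0 + 1(60) = 60
  E: 0 + 3(60) = 180
Total out = 727 mol; y_D = 60 / 727 = 0.08253.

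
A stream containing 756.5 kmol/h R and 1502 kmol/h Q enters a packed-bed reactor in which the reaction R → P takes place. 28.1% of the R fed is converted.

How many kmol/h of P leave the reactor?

213 kmol/h

R reacted = 0.281 × 756.5 = 212.6 kmol/h; ν_R = −1, so ξ = 212.6/1 = 212.6 kmol/h.
Outlet amounts (n = n₀ + ν ξ):
  R: 756.5 − 1(212.6) = 543.9
  P: 0 + 1(212.6) = 212.6
  Q: 1502 (inert)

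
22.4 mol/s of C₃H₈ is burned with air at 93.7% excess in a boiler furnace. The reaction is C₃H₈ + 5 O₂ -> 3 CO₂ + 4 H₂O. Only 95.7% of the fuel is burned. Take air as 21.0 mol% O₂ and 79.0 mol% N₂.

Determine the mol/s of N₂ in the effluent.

816 mol/s

Stoichiometric O₂ = 5 × 22.4 = 112 mol/s; O₂ fed = 112 × 1.937 = 216.9 mol/s.
N₂ fed = 216.9 × 79/21 = 816.1 mol/s.
Fuel reacted = 0.957 × 22.4 → ξ = 21.44 mol/s.
Outlet (n = n₀ + ν ξ):
  C₃H₈: 22.4 − 1(21.44) = 0.9632
  O₂: 216.9 − 5(21.44) = 109.8
  N₂: 816.1 (inert)
  CO₂: 0 + 3(21.44) = 64.31
  H₂O: 0 + 4(21.44) = 85.75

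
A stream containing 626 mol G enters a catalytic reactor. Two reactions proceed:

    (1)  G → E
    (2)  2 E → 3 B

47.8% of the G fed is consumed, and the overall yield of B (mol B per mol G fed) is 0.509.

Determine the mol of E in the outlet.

86.8 mol

Conversion of G: G consumed = 1ξ₁ = 0.478 × 626 → ξ₁ = 299.2 mol.
Yield of B: 3ξ₂ / 626 = 0.509 → ξ₂ = 106.2 mol.
Outlet amounts (n = n₀ + Σ ν·ξ):
  G: 626 − 1(299.2) = 326.8
  E: 0 + 1(299.2) − 2(106.2) = 86.81
  B: 0 + 3(106.2) = 318.6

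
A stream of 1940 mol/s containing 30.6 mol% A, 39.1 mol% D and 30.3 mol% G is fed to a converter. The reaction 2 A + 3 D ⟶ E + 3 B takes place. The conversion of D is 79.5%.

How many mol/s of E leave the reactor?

201 mol/s

D reacted = 0.795 × 758.5 = 603 mol/s; ν_D = −3, so ξ = 603/3 = 201 mol/s.
Outlet amounts (n = n₀ + ν ξ):
  A: 593.6 − 2(201) = 191.6
  D: 758.5 − 3(201) = 155.5
  E: 0 + 1(201) = 201
  B: 0 + 3(201) = 603
  G: 587.8 (inert)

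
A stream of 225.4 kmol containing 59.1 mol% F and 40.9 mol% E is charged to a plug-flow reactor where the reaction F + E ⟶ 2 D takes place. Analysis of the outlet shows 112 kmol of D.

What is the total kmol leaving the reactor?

225 kmol

For D: n = n₀ + 2ξ → 112 = 0 + 2ξ, giving ξ = 56 kmol.
Outlet amounts (n = n₀ + ν ξ):
  F: 133.2 − 1(56) = 77.21
  E: 92.19 − 1(56) = 36.19
  D: 0 + 2(56) = 112
Total out = 77.21 + 36.19 + 112 = 225.4 kmol.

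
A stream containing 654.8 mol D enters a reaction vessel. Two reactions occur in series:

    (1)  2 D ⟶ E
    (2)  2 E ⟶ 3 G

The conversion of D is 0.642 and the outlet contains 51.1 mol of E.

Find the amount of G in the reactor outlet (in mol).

Conversion of D: D consumed = 2ξ₁ = 0.642 × 654.8 → ξ₁ = 210.2 mol.
E balance: n_E = 0 + 1ξ₁ − 2ξ₂ = 51.1 → ξ₂ = (1·210.2 − 51.1)/2 = 79.55 mol.
Outlet amounts (n = n₀ + Σ ν·ξ):
  D: 654.8 − 2(210.2) = 234.4
  E: 0 + 1(210.2) − 2(79.55) = 51.1
  G: 0 + 3(79.55) = 238.6

239 mol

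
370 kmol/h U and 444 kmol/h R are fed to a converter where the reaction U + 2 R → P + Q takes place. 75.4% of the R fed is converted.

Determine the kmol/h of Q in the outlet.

167 kmol/h

R reacted = 0.754 × 444 = 334.8 kmol/h; ν_R = −2, so ξ = 334.8/2 = 167.4 kmol/h.
Outlet amounts (n = n₀ + ν ξ):
  U: 370 − 1(167.4) = 202.6
  R: 444 − 2(167.4) = 109.2
  P: 0 + 1(167.4) = 167.4
  Q: 0 + 1(167.4) = 167.4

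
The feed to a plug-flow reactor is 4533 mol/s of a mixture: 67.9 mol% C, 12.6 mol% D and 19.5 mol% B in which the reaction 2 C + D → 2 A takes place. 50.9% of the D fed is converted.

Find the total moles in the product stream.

D reacted = 0.509 × 571.2 = 290.7 mol/s; ν_D = −1, so ξ = 290.7/1 = 290.7 mol/s.
Outlet amounts (n = n₀ + ν ξ):
  C: 3078 − 2(290.7) = 2496
  D: 571.2 − 1(290.7) = 280.4
  A: 0 + 2(290.7) = 581.4
  B: 883.9 (inert)
Total out = 2496 + 280.4 + 581.4 + 883.9 = 4242 mol/s.

4240 mol/s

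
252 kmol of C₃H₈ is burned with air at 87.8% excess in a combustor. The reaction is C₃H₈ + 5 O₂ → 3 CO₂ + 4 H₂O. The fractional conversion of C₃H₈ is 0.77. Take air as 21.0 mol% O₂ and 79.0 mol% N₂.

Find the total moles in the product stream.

11700 kmol

Stoichiometric O₂ = 5 × 252 = 1260 kmol; O₂ fed = 1260 × 1.878 = 2366 kmol.
N₂ fed = 2366 × 79/21 = 8902 kmol.
Fuel reacted = 0.77 × 252 → ξ = 194 kmol.
Outlet (n = n₀ + ν ξ):
  C₃H₈: 252 − 1(194) = 57.96
  O₂: 2366 − 5(194) = 1396
  N₂: 8902 (inert)
  CO₂: 0 + 3(194) = 582.1
  H₂O: 0 + 4(194) = 776.2
Total out = 57.96 + 1396 + 8902 + 582.1 + 776.2 = 11710 kmol.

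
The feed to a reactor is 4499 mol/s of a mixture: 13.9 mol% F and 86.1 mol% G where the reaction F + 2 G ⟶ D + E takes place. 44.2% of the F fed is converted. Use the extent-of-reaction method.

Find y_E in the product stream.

0.0655

F reacted = 0.442 × 625.4 = 276.4 mol/s; ν_F = −1, so ξ = 276.4/1 = 276.4 mol/s.
Outlet amounts (n = n₀ + ν ξ):
  F: 625.4 − 1(276.4) = 349
  G: 3874 − 2(276.4) = 3321
  D: 0 + 1(276.4) = 276.4
  E: 0 + 1(276.4) = 276.4
Total out = 4223 mol/s; y_E = 276.4 / 4223 = 0.06546.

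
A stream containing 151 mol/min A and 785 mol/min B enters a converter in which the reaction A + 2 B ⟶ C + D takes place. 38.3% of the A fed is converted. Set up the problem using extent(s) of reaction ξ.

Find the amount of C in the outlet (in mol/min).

A reacted = 0.383 × 151 = 57.83 mol/min; ν_A = −1, so ξ = 57.83/1 = 57.83 mol/min.
Outlet amounts (n = n₀ + ν ξ):
  A: 151 − 1(57.83) = 93.17
  B: 785 − 2(57.83) = 669.3
  C: 0 + 1(57.83) = 57.83
  D: 0 + 1(57.83) = 57.83

57.8 mol/min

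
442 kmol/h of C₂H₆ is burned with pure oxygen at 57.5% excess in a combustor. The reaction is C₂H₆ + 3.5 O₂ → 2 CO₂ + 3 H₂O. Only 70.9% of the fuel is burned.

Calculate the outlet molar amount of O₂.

Stoichiometric O₂ = 3.5 × 442 = 1547 kmol/h; O₂ fed = 1547 × 1.575 = 2437 kmol/h.
Fuel reacted = 0.709 × 442 → ξ = 313.4 kmol/h.
Outlet (n = n₀ + ν ξ):
  C₂H₆: 442 − 1(313.4) = 128.6
  O₂: 2437 − 3.5(313.4) = 1340
  CO₂: 0 + 2(313.4) = 626.8
  H₂O: 0 + 3(313.4) = 940.1

1340 kmol/h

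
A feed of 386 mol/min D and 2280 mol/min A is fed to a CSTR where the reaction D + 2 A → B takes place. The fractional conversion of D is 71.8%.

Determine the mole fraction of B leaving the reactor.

D reacted = 0.718 × 386 = 277.1 mol/min; ν_D = −1, so ξ = 277.1/1 = 277.1 mol/min.
Outlet amounts (n = n₀ + ν ξ):
  D: 386 − 1(277.1) = 108.9
  A: 2280 − 2(277.1) = 1726
  B: 0 + 1(277.1) = 277.1
Total out = 2112 mol/min; y_B = 277.1 / 2112 = 0.1312.

0.131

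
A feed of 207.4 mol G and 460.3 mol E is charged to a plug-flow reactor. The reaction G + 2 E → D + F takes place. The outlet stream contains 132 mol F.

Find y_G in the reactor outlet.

0.141

For F: n = n₀ + 1ξ → 132 = 0 + 1ξ, giving ξ = 132 mol.
Outlet amounts (n = n₀ + ν ξ):
  G: 207.4 − 1(132) = 75.4
  E: 460.3 − 2(132) = 196.3
  D: 0 + 1(132) = 132
  F: 0 + 1(132) = 132
Total out = 535.7 mol; y_G = 75.4 / 535.7 = 0.1408.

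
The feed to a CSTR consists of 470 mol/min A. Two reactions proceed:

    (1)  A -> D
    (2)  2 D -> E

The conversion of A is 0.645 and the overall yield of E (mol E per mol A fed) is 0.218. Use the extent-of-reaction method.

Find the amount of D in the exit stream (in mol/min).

98.2 mol/min

Conversion of A: A consumed = 1ξ₁ = 0.645 × 470 → ξ₁ = 303.2 mol/min.
Yield of E: 1ξ₂ / 470 = 0.218 → ξ₂ = 102.5 mol/min.
Outlet amounts (n = n₀ + Σ ν·ξ):
  A: 470 − 1(303.2) = 166.8
  D: 0 + 1(303.2) − 2(102.5) = 98.23
  E: 0 + 1(102.5) = 102.5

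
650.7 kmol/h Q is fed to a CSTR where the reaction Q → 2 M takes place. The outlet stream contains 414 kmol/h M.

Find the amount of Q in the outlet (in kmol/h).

444 kmol/h

For M: n = n₀ + 2ξ → 414 = 0 + 2ξ, giving ξ = 207 kmol/h.
Outlet amounts (n = n₀ + ν ξ):
  Q: 650.7 − 1(207) = 443.7
  M: 0 + 2(207) = 414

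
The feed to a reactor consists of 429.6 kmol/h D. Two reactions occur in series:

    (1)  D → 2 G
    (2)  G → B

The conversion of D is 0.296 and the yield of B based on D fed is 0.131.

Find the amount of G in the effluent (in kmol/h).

Conversion of D: D consumed = 1ξ₁ = 0.296 × 429.6 → ξ₁ = 127.2 kmol/h.
Yield of B: 1ξ₂ / 429.6 = 0.131 → ξ₂ = 56.28 kmol/h.
Outlet amounts (n = n₀ + Σ ν·ξ):
  D: 429.6 − 1(127.2) = 302.4
  G: 0 + 2(127.2) − 1(56.28) = 198
  B: 0 + 1(56.28) = 56.28

198 kmol/h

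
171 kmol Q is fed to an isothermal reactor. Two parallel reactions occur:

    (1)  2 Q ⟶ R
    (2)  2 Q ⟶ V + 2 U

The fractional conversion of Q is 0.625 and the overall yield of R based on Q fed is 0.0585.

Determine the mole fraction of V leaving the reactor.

Yield of R: 1ξ₁ / 171 = 0.0585 → ξ₁ = 10 kmol.
Conversion of Q: 2ξ₁ + 2ξ₂ = 0.625 × 171 = 106.9 → ξ₂ = 43.43 kmol.
Outlet amounts (n = n₀ + Σ ν·ξ):
  Q: 171 − 2(10) − 2(43.43) = 64.12
  R: 0 + 1(10) = 10
  V: 0 + 1(43.43) = 43.43
  U: 0 + 2(43.43) = 86.87
Total out = 204.4 kmol; y_V = 43.43 / 204.4 = 0.2125.

0.212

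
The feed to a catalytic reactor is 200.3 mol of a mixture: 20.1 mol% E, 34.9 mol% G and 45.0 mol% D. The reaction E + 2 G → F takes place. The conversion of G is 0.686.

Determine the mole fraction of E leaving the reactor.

0.107

G reacted = 0.686 × 69.9 = 47.95 mol; ν_G = −2, so ξ = 47.95/2 = 23.98 mol.
Outlet amounts (n = n₀ + ν ξ):
  E: 40.26 − 1(23.98) = 16.28
  G: 69.9 − 2(23.98) = 21.95
  F: 0 + 1(23.98) = 23.98
  D: 90.14 (inert)
Total out = 152.3 mol; y_E = 16.28 / 152.3 = 0.1069.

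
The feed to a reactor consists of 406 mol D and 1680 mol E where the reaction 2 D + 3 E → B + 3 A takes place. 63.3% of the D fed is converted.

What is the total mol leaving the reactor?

D reacted = 0.633 × 406 = 257 mol; ν_D = −2, so ξ = 257/2 = 128.5 mol.
Outlet amounts (n = n₀ + ν ξ):
  D: 406 − 2(128.5) = 149
  E: 1680 − 3(128.5) = 1295
  B: 0 + 1(128.5) = 128.5
  A: 0 + 3(128.5) = 385.5
Total out = 149 + 1295 + 128.5 + 385.5 = 1958 mol.

1960 mol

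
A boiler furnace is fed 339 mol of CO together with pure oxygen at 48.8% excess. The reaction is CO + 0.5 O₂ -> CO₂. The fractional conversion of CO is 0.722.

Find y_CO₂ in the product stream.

Stoichiometric O₂ = 0.5 × 339 = 169.5 mol; O₂ fed = 169.5 × 1.488 = 252.2 mol.
Fuel reacted = 0.722 × 339 → ξ = 244.8 mol.
Outlet (n = n₀ + ν ξ):
  CO: 339 − 1(244.8) = 94.24
  O₂: 252.2 − 0.5(244.8) = 129.8
  CO₂: 0 + 1(244.8) = 244.8
Total out = 468.8 mol; y_CO₂ = 244.8 / 468.8 = 0.5221.

0.522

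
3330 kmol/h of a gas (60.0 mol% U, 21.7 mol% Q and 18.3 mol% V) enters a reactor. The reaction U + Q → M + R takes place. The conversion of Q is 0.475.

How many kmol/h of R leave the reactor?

343 kmol/h

Q reacted = 0.475 × 722.6 = 343.2 kmol/h; ν_Q = −1, so ξ = 343.2/1 = 343.2 kmol/h.
Outlet amounts (n = n₀ + ν ξ):
  U: 1998 − 1(343.2) = 1655
  Q: 722.6 − 1(343.2) = 379.4
  M: 0 + 1(343.2) = 343.2
  R: 0 + 1(343.2) = 343.2
  V: 609.4 (inert)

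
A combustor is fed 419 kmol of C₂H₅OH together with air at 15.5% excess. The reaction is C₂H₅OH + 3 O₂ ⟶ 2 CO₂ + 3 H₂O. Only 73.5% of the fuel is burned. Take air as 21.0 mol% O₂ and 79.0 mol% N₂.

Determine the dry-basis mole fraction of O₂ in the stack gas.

Stoichiometric O₂ = 3 × 419 = 1257 kmol; O₂ fed = 1257 × 1.155 = 1452 kmol.
N₂ fed = 1452 × 79/21 = 5462 kmol.
Fuel reacted = 0.735 × 419 → ξ = 308 kmol.
Outlet (n = n₀ + ν ξ):
  C₂H₅OH: 419 − 1(308) = 111
  O₂: 1452 − 3(308) = 527.9
  N₂: 5462 (inert)
  CO₂: 0 + 2(308) = 615.9
  H₂O: 0 + 3(308) = 923.9
Dry total = 6717 kmol; y_O₂ (dry) = 527.9 / 6717 = 0.0786.

0.0786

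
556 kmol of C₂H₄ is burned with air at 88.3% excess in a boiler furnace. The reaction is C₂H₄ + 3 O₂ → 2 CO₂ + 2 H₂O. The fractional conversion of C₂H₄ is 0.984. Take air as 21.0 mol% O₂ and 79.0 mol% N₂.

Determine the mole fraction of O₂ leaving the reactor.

Stoichiometric O₂ = 3 × 556 = 1668 kmol; O₂ fed = 1668 × 1.883 = 3141 kmol.
N₂ fed = 3141 × 79/21 = 11820 kmol.
Fuel reacted = 0.984 × 556 → ξ = 547.1 kmol.
Outlet (n = n₀ + ν ξ):
  C₂H₄: 556 − 1(547.1) = 8.896
  O₂: 3141 − 3(547.1) = 1500
  N₂: 11820 (inert)
  CO₂: 0 + 2(547.1) = 1094
  H₂O: 0 + 2(547.1) = 1094
Total out = 15510 kmol; y_O₂ = 1500 / 15510 = 0.09667.

0.0967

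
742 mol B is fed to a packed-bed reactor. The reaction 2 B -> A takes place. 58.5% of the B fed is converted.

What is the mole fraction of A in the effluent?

B reacted = 0.585 × 742 = 434.1 mol; ν_B = −2, so ξ = 434.1/2 = 217 mol.
Outlet amounts (n = n₀ + ν ξ):
  B: 742 − 2(217) = 307.9
  A: 0 + 1(217) = 217
Total out = 525 mol; y_A = 217 / 525 = 0.4134.

0.413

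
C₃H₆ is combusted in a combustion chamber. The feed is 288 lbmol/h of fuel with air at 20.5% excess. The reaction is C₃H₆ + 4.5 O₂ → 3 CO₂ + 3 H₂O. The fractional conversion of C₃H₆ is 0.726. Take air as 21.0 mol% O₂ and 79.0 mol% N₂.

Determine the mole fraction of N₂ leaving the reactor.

0.75

Stoichiometric O₂ = 4.5 × 288 = 1296 lbmol/h; O₂ fed = 1296 × 1.205 = 1562 lbmol/h.
N₂ fed = 1562 × 79/21 = 5875 lbmol/h.
Fuel reacted = 0.726 × 288 → ξ = 209.1 lbmol/h.
Outlet (n = n₀ + ν ξ):
  C₃H₆: 288 − 1(209.1) = 78.91
  O₂: 1562 − 4.5(209.1) = 620.8
  N₂: 5875 (inert)
  CO₂: 0 + 3(209.1) = 627.3
  H₂O: 0 + 3(209.1) = 627.3
Total out = 7829 lbmol/h; y_N₂ = 5875 / 7829 = 0.7504.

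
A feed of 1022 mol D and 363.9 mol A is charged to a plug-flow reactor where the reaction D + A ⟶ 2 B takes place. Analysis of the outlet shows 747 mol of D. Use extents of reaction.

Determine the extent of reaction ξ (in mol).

For D: n = n₀ − 1ξ → 747 = 1022 − 1ξ, giving ξ = 275 mol.
Outlet amounts (n = n₀ + ν ξ):
  D: 1022 − 1(275) = 747
  A: 363.9 − 1(275) = 88.9
  B: 0 + 2(275) = 550

ξ = 275 mol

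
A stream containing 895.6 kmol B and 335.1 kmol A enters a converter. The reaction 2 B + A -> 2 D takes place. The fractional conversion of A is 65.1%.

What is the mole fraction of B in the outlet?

0.454

A reacted = 0.651 × 335.1 = 218.2 kmol; ν_A = −1, so ξ = 218.2/1 = 218.2 kmol.
Outlet amounts (n = n₀ + ν ξ):
  B: 895.6 − 2(218.2) = 459.3
  A: 335.1 − 1(218.2) = 116.9
  D: 0 + 2(218.2) = 436.3
Total out = 1013 kmol; y_B = 459.3 / 1013 = 0.4536.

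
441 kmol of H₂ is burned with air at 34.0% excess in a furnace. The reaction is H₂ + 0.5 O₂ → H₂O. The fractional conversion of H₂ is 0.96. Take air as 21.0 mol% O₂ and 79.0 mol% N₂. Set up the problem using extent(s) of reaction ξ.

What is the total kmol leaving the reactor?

Stoichiometric O₂ = 0.5 × 441 = 220.5 kmol; O₂ fed = 220.5 × 1.340 = 295.5 kmol.
N₂ fed = 295.5 × 79/21 = 1112 kmol.
Fuel reacted = 0.96 × 441 → ξ = 423.4 kmol.
Outlet (n = n₀ + ν ξ):
  H₂: 441 − 1(423.4) = 17.64
  O₂: 295.5 − 0.5(423.4) = 83.79
  N₂: 1112 (inert)
  H₂O: 0 + 1(423.4) = 423.4
Total out = 17.64 + 83.79 + 1112 + 423.4 = 1636 kmol.

1640 kmol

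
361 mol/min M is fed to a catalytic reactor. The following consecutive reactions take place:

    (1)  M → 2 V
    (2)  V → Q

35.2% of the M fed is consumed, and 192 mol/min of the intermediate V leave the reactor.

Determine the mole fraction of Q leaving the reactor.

0.127

Conversion of M: M consumed = 1ξ₁ = 0.352 × 361 → ξ₁ = 127.1 mol/min.
V balance: n_V = 0 + 2ξ₁ − 1ξ₂ = 192 → ξ₂ = (2·127.1 − 192)/1 = 62.14 mol/min.
Outlet amounts (n = n₀ + Σ ν·ξ):
  M: 361 − 1(127.1) = 233.9
  V: 0 + 2(127.1) − 1(62.14) = 192
  Q: 0 + 1(62.14) = 62.14
Total out = 488.1 mol/min; y_Q = 62.14 / 488.1 = 0.1273.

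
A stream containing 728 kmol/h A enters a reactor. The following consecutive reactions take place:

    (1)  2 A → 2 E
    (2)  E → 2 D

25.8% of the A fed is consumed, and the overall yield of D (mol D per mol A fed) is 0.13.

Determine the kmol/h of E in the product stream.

141 kmol/h

Conversion of A: A consumed = 2ξ₁ = 0.258 × 728 → ξ₁ = 93.91 kmol/h.
Yield of D: 2ξ₂ / 728 = 0.13 → ξ₂ = 47.32 kmol/h.
Outlet amounts (n = n₀ + Σ ν·ξ):
  A: 728 − 2(93.91) = 540.2
  E: 0 + 2(93.91) − 1(47.32) = 140.5
  D: 0 + 2(47.32) = 94.64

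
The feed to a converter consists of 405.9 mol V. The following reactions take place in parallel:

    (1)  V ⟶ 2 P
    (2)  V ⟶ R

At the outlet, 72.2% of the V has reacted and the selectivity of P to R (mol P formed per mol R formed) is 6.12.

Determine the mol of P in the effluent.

442 mol

Conversion of V: V consumed = 0.722 × 405.9 = 293.1 mol = 1ξ₁ + 1ξ₂.
Selectivity: 2ξ₁ / (1ξ₂) = 6.12 → ξ₁ = 3.06 ξ₂.
Substitute: (1·3.06 + 1) ξ₂ = 293.1 → ξ₂ = 72.18 mol, ξ₁ = 220.9 mol.
Outlet amounts (n = n₀ + Σ ν·ξ):
  V: 405.9 − 1(220.9) − 1(72.18) = 112.8
  P: 0 + 2(220.9) = 441.8
  R: 0 + 1(72.18) = 72.18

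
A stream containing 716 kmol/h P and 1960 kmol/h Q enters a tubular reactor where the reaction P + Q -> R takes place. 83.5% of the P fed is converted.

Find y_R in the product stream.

P reacted = 0.835 × 716 = 597.9 kmol/h; ν_P = −1, so ξ = 597.9/1 = 597.9 kmol/h.
Outlet amounts (n = n₀ + ν ξ):
  P: 716 − 1(597.9) = 118.1
  Q: 1960 − 1(597.9) = 1362
  R: 0 + 1(597.9) = 597.9
Total out = 2078 kmol/h; y_R = 597.9 / 2078 = 0.2877.

0.288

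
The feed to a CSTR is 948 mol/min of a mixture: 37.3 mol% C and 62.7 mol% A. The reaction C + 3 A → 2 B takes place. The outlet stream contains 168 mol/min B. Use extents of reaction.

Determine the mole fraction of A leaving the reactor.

0.439

For B: n = n₀ + 2ξ → 168 = 0 + 2ξ, giving ξ = 84 mol/min.
Outlet amounts (n = n₀ + ν ξ):
  C: 353.6 − 1(84) = 269.6
  A: 594.4 − 3(84) = 342.4
  B: 0 + 2(84) = 168
Total out = 780 mol/min; y_A = 342.4 / 780 = 0.439.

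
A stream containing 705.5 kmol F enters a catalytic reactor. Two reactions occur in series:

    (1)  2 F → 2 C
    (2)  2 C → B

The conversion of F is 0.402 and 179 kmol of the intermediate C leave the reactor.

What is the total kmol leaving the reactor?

653 kmol

Conversion of F: F consumed = 2ξ₁ = 0.402 × 705.5 → ξ₁ = 141.8 kmol.
C balance: n_C = 0 + 2ξ₁ − 2ξ₂ = 179 → ξ₂ = (2·141.8 − 179)/2 = 52.31 kmol.
Outlet amounts (n = n₀ + Σ ν·ξ):
  F: 705.5 − 2(141.8) = 421.9
  C: 0 + 2(141.8) − 2(52.31) = 179
  B: 0 + 1(52.31) = 52.31
Total out = 421.9 + 179 + 52.31 = 653.2 kmol.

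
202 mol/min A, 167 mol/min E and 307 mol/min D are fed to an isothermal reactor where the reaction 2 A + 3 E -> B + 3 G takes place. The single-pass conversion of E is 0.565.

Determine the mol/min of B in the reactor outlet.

31.5 mol/min

E reacted = 0.565 × 167 = 94.35 mol/min; ν_E = −3, so ξ = 94.35/3 = 31.45 mol/min.
Outlet amounts (n = n₀ + ν ξ):
  A: 202 − 2(31.45) = 139.1
  E: 167 − 3(31.45) = 72.65
  B: 0 + 1(31.45) = 31.45
  G: 0 + 3(31.45) = 94.35
  D: 307 (inert)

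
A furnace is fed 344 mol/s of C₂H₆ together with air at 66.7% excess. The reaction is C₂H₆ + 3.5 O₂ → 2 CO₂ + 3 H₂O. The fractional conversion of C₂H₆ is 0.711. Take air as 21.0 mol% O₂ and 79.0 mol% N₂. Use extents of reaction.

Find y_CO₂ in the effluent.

Stoichiometric O₂ = 3.5 × 344 = 1204 mol/s; O₂ fed = 1204 × 1.667 = 2007 mol/s.
N₂ fed = 2007 × 79/21 = 7550 mol/s.
Fuel reacted = 0.711 × 344 → ξ = 244.6 mol/s.
Outlet (n = n₀ + ν ξ):
  C₂H₆: 344 − 1(244.6) = 99.42
  O₂: 2007 − 3.5(244.6) = 1151
  N₂: 7550 (inert)
  CO₂: 0 + 2(244.6) = 489.2
  H₂O: 0 + 3(244.6) = 733.8
Total out = 10020 mol/s; y_CO₂ = 489.2 / 10020 = 0.0488.

0.0488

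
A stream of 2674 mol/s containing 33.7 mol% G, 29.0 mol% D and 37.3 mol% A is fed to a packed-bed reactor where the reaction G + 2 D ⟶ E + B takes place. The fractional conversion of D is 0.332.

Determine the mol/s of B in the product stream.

129 mol/s

D reacted = 0.332 × 775.5 = 257.5 mol/s; ν_D = −2, so ξ = 257.5/2 = 128.7 mol/s.
Outlet amounts (n = n₀ + ν ξ):
  G: 901.1 − 1(128.7) = 772.4
  D: 775.5 − 2(128.7) = 518
  E: 0 + 1(128.7) = 128.7
  B: 0 + 1(128.7) = 128.7
  A: 997.4 (inert)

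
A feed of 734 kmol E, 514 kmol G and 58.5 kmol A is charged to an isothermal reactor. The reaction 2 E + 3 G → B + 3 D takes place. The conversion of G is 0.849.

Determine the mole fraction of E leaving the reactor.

0.382

G reacted = 0.849 × 514 = 436.4 kmol; ν_G = −3, so ξ = 436.4/3 = 145.5 kmol.
Outlet amounts (n = n₀ + ν ξ):
  E: 734 − 2(145.5) = 443.1
  G: 514 − 3(145.5) = 77.61
  B: 0 + 1(145.5) = 145.5
  D: 0 + 3(145.5) = 436.4
  A: 58.5 (inert)
Total out = 1161 kmol; y_E = 443.1 / 1161 = 0.3816.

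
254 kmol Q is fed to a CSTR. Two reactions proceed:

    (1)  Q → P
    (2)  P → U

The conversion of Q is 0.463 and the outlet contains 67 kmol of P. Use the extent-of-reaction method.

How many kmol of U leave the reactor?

50.6 kmol

Conversion of Q: Q consumed = 1ξ₁ = 0.463 × 254 → ξ₁ = 117.6 kmol.
P balance: n_P = 0 + 1ξ₁ − 1ξ₂ = 67 → ξ₂ = (1·117.6 − 67)/1 = 50.6 kmol.
Outlet amounts (n = n₀ + Σ ν·ξ):
  Q: 254 − 1(117.6) = 136.4
  P: 0 + 1(117.6) − 1(50.6) = 67
  U: 0 + 1(50.6) = 50.6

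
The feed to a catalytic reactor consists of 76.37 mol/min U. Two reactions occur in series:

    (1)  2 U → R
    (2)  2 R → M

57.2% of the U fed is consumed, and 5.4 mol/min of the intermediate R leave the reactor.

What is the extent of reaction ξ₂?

Conversion of U: U consumed = 2ξ₁ = 0.572 × 76.37 → ξ₁ = 21.84 mol/min.
R balance: n_R = 0 + 1ξ₁ − 2ξ₂ = 5.4 → ξ₂ = (1·21.84 − 5.4)/2 = 8.221 mol/min.
Outlet amounts (n = n₀ + Σ ν·ξ):
  U: 76.37 − 2(21.84) = 32.69
  R: 0 + 1(21.84) − 2(8.221) = 5.4
  M: 0 + 1(8.221) = 8.221

ξ₂ = 8.22 mol/min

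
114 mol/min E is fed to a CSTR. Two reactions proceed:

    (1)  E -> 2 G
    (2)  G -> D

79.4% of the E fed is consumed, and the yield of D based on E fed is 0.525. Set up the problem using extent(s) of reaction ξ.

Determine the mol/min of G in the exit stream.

121 mol/min

Conversion of E: E consumed = 1ξ₁ = 0.794 × 114 → ξ₁ = 90.52 mol/min.
Yield of D: 1ξ₂ / 114 = 0.525 → ξ₂ = 59.85 mol/min.
Outlet amounts (n = n₀ + Σ ν·ξ):
  E: 114 − 1(90.52) = 23.48
  G: 0 + 2(90.52) − 1(59.85) = 121.2
  D: 0 + 1(59.85) = 59.85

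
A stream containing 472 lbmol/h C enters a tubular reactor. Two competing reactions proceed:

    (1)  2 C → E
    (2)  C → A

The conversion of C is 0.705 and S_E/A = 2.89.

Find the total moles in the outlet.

Conversion of C: C consumed = 0.705 × 472 = 332.8 lbmol/h = 2ξ₁ + 1ξ₂.
Selectivity: 1ξ₁ / (1ξ₂) = 2.89 → ξ₁ = 2.89 ξ₂.
Substitute: (2·2.89 + 1) ξ₂ = 332.8 → ξ₂ = 49.08 lbmol/h, ξ₁ = 141.8 lbmol/h.
Outlet amounts (n = n₀ + Σ ν·ξ):
  C: 472 − 2(141.8) − 1(49.08) = 139.2
  E: 0 + 1(141.8) = 141.8
  A: 0 + 1(49.08) = 49.08
Total out = 139.2 + 141.8 + 49.08 = 330.2 lbmol/h.

330 lbmol/h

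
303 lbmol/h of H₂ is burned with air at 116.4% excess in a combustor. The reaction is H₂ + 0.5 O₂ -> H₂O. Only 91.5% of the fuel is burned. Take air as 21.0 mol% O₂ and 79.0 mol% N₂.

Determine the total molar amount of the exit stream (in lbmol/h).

1730 lbmol/h

Stoichiometric O₂ = 0.5 × 303 = 151.5 lbmol/h; O₂ fed = 151.5 × 2.164 = 327.8 lbmol/h.
N₂ fed = 327.8 × 79/21 = 1233 lbmol/h.
Fuel reacted = 0.915 × 303 → ξ = 277.2 lbmol/h.
Outlet (n = n₀ + ν ξ):
  H₂: 303 − 1(277.2) = 25.75
  O₂: 327.8 − 0.5(277.2) = 189.2
  N₂: 1233 (inert)
  H₂O: 0 + 1(277.2) = 277.2
Total out = 25.75 + 189.2 + 1233 + 277.2 = 1726 lbmol/h.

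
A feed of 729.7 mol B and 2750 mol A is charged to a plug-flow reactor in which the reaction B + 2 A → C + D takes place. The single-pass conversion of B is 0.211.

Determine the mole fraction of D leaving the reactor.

B reacted = 0.211 × 729.7 = 154 mol; ν_B = −1, so ξ = 154/1 = 154 mol.
Outlet amounts (n = n₀ + ν ξ):
  B: 729.7 − 1(154) = 575.7
  A: 2750 − 2(154) = 2442
  C: 0 + 1(154) = 154
  D: 0 + 1(154) = 154
Total out = 3326 mol; y_D = 154 / 3326 = 0.0463.

0.0463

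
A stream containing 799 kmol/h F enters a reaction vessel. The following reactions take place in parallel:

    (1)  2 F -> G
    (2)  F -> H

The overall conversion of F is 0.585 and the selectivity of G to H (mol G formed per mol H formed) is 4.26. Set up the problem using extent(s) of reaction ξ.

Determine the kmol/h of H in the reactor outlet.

49.1 kmol/h

Conversion of F: F consumed = 0.585 × 799 = 467.4 kmol/h = 2ξ₁ + 1ξ₂.
Selectivity: 1ξ₁ / (1ξ₂) = 4.26 → ξ₁ = 4.26 ξ₂.
Substitute: (2·4.26 + 1) ξ₂ = 467.4 → ξ₂ = 49.1 kmol/h, ξ₁ = 209.2 kmol/h.
Outlet amounts (n = n₀ + Σ ν·ξ):
  F: 799 − 2(209.2) − 1(49.1) = 331.6
  G: 0 + 1(209.2) = 209.2
  H: 0 + 1(49.1) = 49.1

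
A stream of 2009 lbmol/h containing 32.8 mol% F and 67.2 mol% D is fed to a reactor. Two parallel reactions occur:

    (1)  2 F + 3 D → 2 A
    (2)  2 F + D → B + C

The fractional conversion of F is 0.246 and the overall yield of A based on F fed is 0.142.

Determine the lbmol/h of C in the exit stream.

Yield of A: 2ξ₁ / 659 = 0.142 → ξ₁ = 46.79 lbmol/h.
Conversion of F: 2ξ₁ + 2ξ₂ = 0.246 × 659 = 162.1 → ξ₂ = 34.27 lbmol/h.
Outlet amounts (n = n₀ + Σ ν·ξ):
  F: 659 − 2(46.79) − 2(34.27) = 496.8
  D: 1350 − 3(46.79) − 1(34.27) = 1175
  A: 0 + 2(46.79) = 93.57
  B: 0 + 1(34.27) = 34.27
  C: 0 + 1(34.27) = 34.27

34.3 lbmol/h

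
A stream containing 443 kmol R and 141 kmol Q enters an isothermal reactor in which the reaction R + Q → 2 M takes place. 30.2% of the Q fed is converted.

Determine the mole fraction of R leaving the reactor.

Q reacted = 0.302 × 141 = 42.58 kmol; ν_Q = −1, so ξ = 42.58/1 = 42.58 kmol.
Outlet amounts (n = n₀ + ν ξ):
  R: 443 − 1(42.58) = 400.4
  Q: 141 − 1(42.58) = 98.42
  M: 0 + 2(42.58) = 85.16
Total out = 584 kmol; y_R = 400.4 / 584 = 0.6856.

0.686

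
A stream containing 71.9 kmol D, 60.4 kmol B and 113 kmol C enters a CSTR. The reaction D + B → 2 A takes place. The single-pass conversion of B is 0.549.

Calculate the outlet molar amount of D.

B reacted = 0.549 × 60.4 = 33.16 kmol; ν_B = −1, so ξ = 33.16/1 = 33.16 kmol.
Outlet amounts (n = n₀ + ν ξ):
  D: 71.9 − 1(33.16) = 38.74
  B: 60.4 − 1(33.16) = 27.24
  A: 0 + 2(33.16) = 66.32
  C: 113 (inert)

38.7 kmol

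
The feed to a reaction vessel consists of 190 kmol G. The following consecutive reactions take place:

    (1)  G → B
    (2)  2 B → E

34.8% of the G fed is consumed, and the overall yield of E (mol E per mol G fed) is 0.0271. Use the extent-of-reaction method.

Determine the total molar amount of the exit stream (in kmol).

Conversion of G: G consumed = 1ξ₁ = 0.348 × 190 → ξ₁ = 66.12 kmol.
Yield of E: 1ξ₂ / 190 = 0.0271 → ξ₂ = 5.149 kmol.
Outlet amounts (n = n₀ + Σ ν·ξ):
  G: 190 − 1(66.12) = 123.9
  B: 0 + 1(66.12) − 2(5.149) = 55.82
  E: 0 + 1(5.149) = 5.149
Total out = 123.9 + 55.82 + 5.149 = 184.9 kmol.

185 kmol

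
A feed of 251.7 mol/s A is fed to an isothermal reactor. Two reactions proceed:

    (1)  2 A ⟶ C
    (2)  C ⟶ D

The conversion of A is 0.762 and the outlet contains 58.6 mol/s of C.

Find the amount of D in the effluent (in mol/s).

Conversion of A: A consumed = 2ξ₁ = 0.762 × 251.7 → ξ₁ = 95.9 mol/s.
C balance: n_C = 0 + 1ξ₁ − 1ξ₂ = 58.6 → ξ₂ = (1·95.9 − 58.6)/1 = 37.3 mol/s.
Outlet amounts (n = n₀ + Σ ν·ξ):
  A: 251.7 − 2(95.9) = 59.9
  C: 0 + 1(95.9) − 1(37.3) = 58.6
  D: 0 + 1(37.3) = 37.3

37.3 mol/s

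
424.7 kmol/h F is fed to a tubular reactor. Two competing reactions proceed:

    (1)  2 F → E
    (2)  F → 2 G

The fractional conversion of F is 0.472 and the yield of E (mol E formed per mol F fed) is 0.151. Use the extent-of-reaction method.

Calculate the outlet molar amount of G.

144 kmol/h

Yield of E: 1ξ₁ / 424.7 = 0.151 → ξ₁ = 64.13 kmol/h.
Conversion of F: 2ξ₁ + 1ξ₂ = 0.472 × 424.7 = 200.5 → ξ₂ = 72.2 kmol/h.
Outlet amounts (n = n₀ + Σ ν·ξ):
  F: 424.7 − 2(64.13) − 1(72.2) = 224.2
  E: 0 + 1(64.13) = 64.13
  G: 0 + 2(72.2) = 144.4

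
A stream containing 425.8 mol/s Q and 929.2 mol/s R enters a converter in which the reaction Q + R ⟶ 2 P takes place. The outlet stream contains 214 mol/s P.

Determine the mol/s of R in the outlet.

822 mol/s

For P: n = n₀ + 2ξ → 214 = 0 + 2ξ, giving ξ = 107 mol/s.
Outlet amounts (n = n₀ + ν ξ):
  Q: 425.8 − 1(107) = 318.8
  R: 929.2 − 1(107) = 822.2
  P: 0 + 2(107) = 214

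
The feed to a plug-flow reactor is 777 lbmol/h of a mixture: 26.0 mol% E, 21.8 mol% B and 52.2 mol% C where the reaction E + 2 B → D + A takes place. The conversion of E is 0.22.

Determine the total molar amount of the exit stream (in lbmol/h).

E reacted = 0.22 × 202 = 44.44 lbmol/h; ν_E = −1, so ξ = 44.44/1 = 44.44 lbmol/h.
Outlet amounts (n = n₀ + ν ξ):
  E: 202 − 1(44.44) = 157.6
  B: 169.4 − 2(44.44) = 80.5
  D: 0 + 1(44.44) = 44.44
  A: 0 + 1(44.44) = 44.44
  C: 405.6 (inert)
Total out = 157.6 + 80.5 + 44.44 + 44.44 + 405.6 = 732.6 lbmol/h.

733 lbmol/h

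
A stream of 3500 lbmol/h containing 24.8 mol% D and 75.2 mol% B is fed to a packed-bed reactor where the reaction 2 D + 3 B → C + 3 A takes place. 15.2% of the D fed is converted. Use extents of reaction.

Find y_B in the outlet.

D reacted = 0.152 × 868 = 131.9 lbmol/h; ν_D = −2, so ξ = 131.9/2 = 65.97 lbmol/h.
Outlet amounts (n = n₀ + ν ξ):
  D: 868 − 2(65.97) = 736.1
  B: 2632 − 3(65.97) = 2434
  C: 0 + 1(65.97) = 65.97
  A: 0 + 3(65.97) = 197.9
Total out = 3434 lbmol/h; y_B = 2434 / 3434 = 0.7088.

0.709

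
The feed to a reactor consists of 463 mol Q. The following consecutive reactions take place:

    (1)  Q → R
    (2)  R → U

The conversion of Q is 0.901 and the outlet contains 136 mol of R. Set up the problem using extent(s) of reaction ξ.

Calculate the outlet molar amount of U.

281 mol

Conversion of Q: Q consumed = 1ξ₁ = 0.901 × 463 → ξ₁ = 417.2 mol.
R balance: n_R = 0 + 1ξ₁ − 1ξ₂ = 136 → ξ₂ = (1·417.2 − 136)/1 = 281.2 mol.
Outlet amounts (n = n₀ + Σ ν·ξ):
  Q: 463 − 1(417.2) = 45.84
  R: 0 + 1(417.2) − 1(281.2) = 136
  U: 0 + 1(281.2) = 281.2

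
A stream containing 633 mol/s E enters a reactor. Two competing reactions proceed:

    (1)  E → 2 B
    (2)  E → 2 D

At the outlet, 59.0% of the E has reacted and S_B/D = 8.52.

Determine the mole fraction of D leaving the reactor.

Conversion of E: E consumed = 0.59 × 633 = 373.5 mol/s = 1ξ₁ + 1ξ₂.
Selectivity: 2ξ₁ / (2ξ₂) = 8.52 → ξ₁ = 8.52 ξ₂.
Substitute: (1·8.52 + 1) ξ₂ = 373.5 → ξ₂ = 39.23 mol/s, ξ₁ = 334.2 mol/s.
Outlet amounts (n = n₀ + Σ ν·ξ):
  E: 633 − 1(334.2) − 1(39.23) = 259.5
  B: 0 + 2(334.2) = 668.5
  D: 0 + 2(39.23) = 78.46
Total out = 1006 mol/s; y_D = 78.46 / 1006 = 0.07796.

0.078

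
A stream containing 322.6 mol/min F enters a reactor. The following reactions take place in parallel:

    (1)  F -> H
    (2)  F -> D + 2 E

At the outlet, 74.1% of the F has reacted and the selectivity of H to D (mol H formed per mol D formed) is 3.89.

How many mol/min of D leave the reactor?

Conversion of F: F consumed = 0.741 × 322.6 = 239 mol/min = 1ξ₁ + 1ξ₂.
Selectivity: 1ξ₁ / (1ξ₂) = 3.89 → ξ₁ = 3.89 ξ₂.
Substitute: (1·3.89 + 1) ξ₂ = 239 → ξ₂ = 48.88 mol/min, ξ₁ = 190.2 mol/min.
Outlet amounts (n = n₀ + Σ ν·ξ):
  F: 322.6 − 1(190.2) − 1(48.88) = 83.55
  H: 0 + 1(190.2) = 190.2
  D: 0 + 1(48.88) = 48.88
  E: 0 + 2(48.88) = 97.77

48.9 mol/min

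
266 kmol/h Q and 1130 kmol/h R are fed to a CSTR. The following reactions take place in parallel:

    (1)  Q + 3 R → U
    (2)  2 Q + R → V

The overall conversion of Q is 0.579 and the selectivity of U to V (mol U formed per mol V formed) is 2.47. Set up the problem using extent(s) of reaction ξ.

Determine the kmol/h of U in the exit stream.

Conversion of Q: Q consumed = 0.579 × 266 = 154 kmol/h = 1ξ₁ + 2ξ₂.
Selectivity: 1ξ₁ / (1ξ₂) = 2.47 → ξ₁ = 2.47 ξ₂.
Substitute: (1·2.47 + 2) ξ₂ = 154 → ξ₂ = 34.46 kmol/h, ξ₁ = 85.1 kmol/h.
Outlet amounts (n = n₀ + Σ ν·ξ):
  Q: 266 − 1(85.1) − 2(34.46) = 112
  R: 1130 − 3(85.1) − 1(34.46) = 840.2
  U: 0 + 1(85.1) = 85.1
  V: 0 + 1(34.46) = 34.46

85.1 kmol/h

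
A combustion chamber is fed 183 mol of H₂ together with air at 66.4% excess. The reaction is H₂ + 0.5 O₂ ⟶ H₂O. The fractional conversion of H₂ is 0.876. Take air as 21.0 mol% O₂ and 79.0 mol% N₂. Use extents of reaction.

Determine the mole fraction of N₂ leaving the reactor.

Stoichiometric O₂ = 0.5 × 183 = 91.5 mol; O₂ fed = 91.5 × 1.664 = 152.3 mol.
N₂ fed = 152.3 × 79/21 = 572.8 mol.
Fuel reacted = 0.876 × 183 → ξ = 160.3 mol.
Outlet (n = n₀ + ν ξ):
  H₂: 183 − 1(160.3) = 22.69
  O₂: 152.3 − 0.5(160.3) = 72.1
  N₂: 572.8 (inert)
  H₂O: 0 + 1(160.3) = 160.3
Total out = 827.9 mol; y_N₂ = 572.8 / 827.9 = 0.6919.

0.692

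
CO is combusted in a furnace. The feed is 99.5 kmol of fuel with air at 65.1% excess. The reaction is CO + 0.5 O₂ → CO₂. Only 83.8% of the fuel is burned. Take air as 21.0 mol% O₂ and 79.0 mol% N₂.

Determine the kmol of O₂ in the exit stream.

40.4 kmol

Stoichiometric O₂ = 0.5 × 99.5 = 49.75 kmol; O₂ fed = 49.75 × 1.651 = 82.14 kmol.
N₂ fed = 82.14 × 79/21 = 309 kmol.
Fuel reacted = 0.838 × 99.5 → ξ = 83.38 kmol.
Outlet (n = n₀ + ν ξ):
  CO: 99.5 − 1(83.38) = 16.12
  O₂: 82.14 − 0.5(83.38) = 40.45
  N₂: 309 (inert)
  CO₂: 0 + 1(83.38) = 83.38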